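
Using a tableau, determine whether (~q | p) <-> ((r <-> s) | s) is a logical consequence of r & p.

Initial set: {(r & p); ~((~q | p) <-> ((r <-> s) | s))}.
(r & p): α-rule — add r, p.
~((~q | p) <-> ((r <-> s) | s)): β-rule — branch into (~q | p), ~((r <-> s) | s)  //  ~(~q | p), ((r <-> s) | s).
  branch 1 (add (~q | p), ~((r <-> s) | s)):
    ~((r <-> s) | s): α-rule — add ~(r <-> s), ~s.
    (~q | p): β-rule — branch into ~q  //  p.
      branch 1.1 (add ~q):
        ~(r <-> s): β-rule — branch into r, ~s  //  ~r, s.
          branch 1.1.1 (add r, ~s):
            ○ open, literals {p=T, q=F, r=T, s=F}.
          branch 1.1.2 (add ~r, s):
            × closes — contains both r and ~r.
      branch 1.2 (add p):
        ~(r <-> s): β-rule — branch into r, ~s  //  ~r, s.
          branch 1.2.1 (add r, ~s):
            ○ open, literals {p=T, r=T, s=F}.
          branch 1.2.2 (add ~r, s):
            × closes — contains both r and ~r.
  branch 2 (add ~(~q | p), ((r <-> s) | s)):
    ~(~q | p): α-rule — add ~~q, ~p.
    × closes — contains both p and ~p.
3 branches closed, 2 open.
An open branch gives a countermodel: p=T, q=F, r=T, s=F (unmentioned atoms arbitrary); the premises hold there but the conclusion fails.

No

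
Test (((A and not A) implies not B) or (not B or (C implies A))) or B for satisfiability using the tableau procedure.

Satisfiable

Initial set: {((((A and not A) implies not B) or (not B or (C implies A))) or B)}.
((((A and not A) implies not B) or (not B or (C implies A))) or B): β-rule — branch into (((A and not A) implies not B) or (not B or (C implies A)))  //  B.
  branch 1 (add (((A and not A) implies not B) or (not B or (C implies A)))):
    (((A and not A) implies not B) or (not B or (C implies A))): β-rule — branch into ((A and not A) implies not B)  //  (not B or (C implies A)).
      branch 1.1 (add ((A and not A) implies not B)):
        ((A and not A) implies not B): β-rule — branch into not (A and not A)  //  not B.
          branch 1.1.1 (add not (A and not A)):
            not (A and not A): β-rule — branch into not A  //  not not A.
              branch 1.1.1.1 (add not A):
                ○ open, literals {A=0}.
              branch 1.1.1.2 (add not not A):
                ○ open, literals {A=1}.
          branch 1.1.2 (add not B):
            ○ open, literals {B=0}.
      branch 1.2 (add (not B or (C implies A))):
        (not B or (C implies A)): β-rule — branch into not B  //  (C implies A).
          branch 1.2.1 (add not B):
            ○ open, literals {B=0}.
          branch 1.2.2 (add (C implies A)):
            (C implies A): β-rule — branch into not C  //  A.
              branch 1.2.2.1 (add not C):
                ○ open, literals {C=0}.
              branch 1.2.2.2 (add A):
                ○ open, literals {A=1}.
  branch 2 (add B):
    ○ open, literals {B=1}.
0 branches closed, 7 open.
An open branch gives a satisfying assignment: A=0.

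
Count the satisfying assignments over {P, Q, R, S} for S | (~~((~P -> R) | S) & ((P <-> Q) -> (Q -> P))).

Initial set: {(S | (~~((~P -> R) | S) & ((P <-> Q) -> (Q -> P))))}.
(S | (~~((~P -> R) | S) & ((P <-> Q) -> (Q -> P)))): β-rule — branch into S  //  (~~((~P -> R) | S) & ((P <-> Q) -> (Q -> P))).
  branch 1 (add S):
    ○ open, literals {S=T}.
  branch 2 (add (~~((~P -> R) | S) & ((P <-> Q) -> (Q -> P)))):
    (~~((~P -> R) | S) & ((P <-> Q) -> (Q -> P))): α-rule — add ~~((~P -> R) | S), ((P <-> Q) -> (Q -> P)).
    ~~((~P -> R) | S): drop double negation, giving ((~P -> R) | S).
    ((P <-> Q) -> (Q -> P)): β-rule — branch into ~(P <-> Q)  //  (Q -> P).
      branch 2.1 (add ~(P <-> Q)):
        ((~P -> R) | S): β-rule — branch into (~P -> R)  //  S.
          branch 2.1.1 (add (~P -> R)):
            ~(P <-> Q): β-rule — branch into P, ~Q  //  ~P, Q.
              branch 2.1.1.1 (add P, ~Q):
                (~P -> R): β-rule — branch into ~~P  //  R.
                  branch 2.1.1.1.1 (add ~~P):
                    ○ open, literals {P=T, Q=F}.
                  branch 2.1.1.1.2 (add R):
                    ○ open, literals {P=T, Q=F, R=T}.
              branch 2.1.1.2 (add ~P, Q):
                (~P -> R): β-rule — branch into ~~P  //  R.
                  branch 2.1.1.2.1 (add ~~P):
                    × closes — contains both P and ~P.
                  branch 2.1.1.2.2 (add R):
                    ○ open, literals {P=F, Q=T, R=T}.
          branch 2.1.2 (add S):
            ~(P <-> Q): β-rule — branch into P, ~Q  //  ~P, Q.
              branch 2.1.2.1 (add P, ~Q):
                ○ open, literals {P=T, Q=F, S=T}.
              branch 2.1.2.2 (add ~P, Q):
                ○ open, literals {P=F, Q=T, S=T}.
      branch 2.2 (add (Q -> P)):
        ((~P -> R) | S): β-rule — branch into (~P -> R)  //  S.
          branch 2.2.1 (add (~P -> R)):
            (Q -> P): β-rule — branch into ~Q  //  P.
              branch 2.2.1.1 (add ~Q):
                (~P -> R): β-rule — branch into ~~P  //  R.
                  branch 2.2.1.1.1 (add ~~P):
                    ○ open, literals {P=T, Q=F}.
                  branch 2.2.1.1.2 (add R):
                    ○ open, literals {Q=F, R=T}.
              branch 2.2.1.2 (add P):
                (~P -> R): β-rule — branch into ~~P  //  R.
                  branch 2.2.1.2.1 (add ~~P):
                    ○ open, literals {P=T}.
                  branch 2.2.1.2.2 (add R):
                    ○ open, literals {P=T, R=T}.
          branch 2.2.2 (add S):
            (Q -> P): β-rule — branch into ~Q  //  P.
              branch 2.2.2.1 (add ~Q):
                ○ open, literals {Q=F, S=T}.
              branch 2.2.2.2 (add P):
                ○ open, literals {P=T, S=T}.
1 branch closed, 12 open.
Each open branch fixes some atoms; the unmentioned ones are free. Counting distinct full assignments: branch {S=T} (P, Q, R) contributes 8 new; branch {P=T, Q=F} (R, S) contributes 2 new; branch {P=T, Q=F, R=T} (S) contributes 0 new; branch {P=F, Q=T, R=T} (S) contributes 1 new; branch {P=T, Q=F, S=T} (R) contributes 0 new; branch {P=F, Q=T, S=T} (R) contributes 0 new; branch {P=T, Q=F} (R, S) contributes 0 new; branch {Q=F, R=T} (P, S) contributes 1 new; branch {P=T} (Q, R, S) contributes 2 new; branch {P=T, R=T} (Q, S) contributes 0 new; branch {Q=F, S=T} (P, R) contributes 0 new; branch {P=T, S=T} (Q, R) contributes 0 new. Total: 14.

14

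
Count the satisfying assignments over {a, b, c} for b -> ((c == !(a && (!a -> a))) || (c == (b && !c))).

Initial set: {(b -> ((c == !(a && (!a -> a))) || (c == (b && !c))))}.
(b -> ((c == !(a && (!a -> a))) || (c == (b && !c)))): β-rule — branch into !b  //  ((c == !(a && (!a -> a))) || (c == (b && !c))).
  branch 1 (add !b):
    ○ open, literals {b=F}.
  branch 2 (add ((c == !(a && (!a -> a))) || (c == (b && !c)))):
    ((c == !(a && (!a -> a))) || (c == (b && !c))): β-rule — branch into (c == !(a && (!a -> a)))  //  (c == (b && !c)).
      branch 2.1 (add (c == !(a && (!a -> a)))):
        (c == !(a && (!a -> a))): β-rule — branch into c, !(a && (!a -> a))  //  !c, !!(a && (!a -> a)).
          branch 2.1.1 (add c, !(a && (!a -> a))):
            !(a && (!a -> a)): β-rule — branch into !a  //  !(!a -> a).
              branch 2.1.1.1 (add !a):
                ○ open, literals {a=F, c=T}.
              branch 2.1.1.2 (add !(!a -> a)):
                !(!a -> a): α-rule — add !a, !a.
                ○ open, literals {a=F, c=T}.
          branch 2.1.2 (add !c, !!(a && (!a -> a))):
            !!(a && (!a -> a)): α-rule — add a, (!a -> a).
            (!a -> a): β-rule — branch into !!a  //  a.
              branch 2.1.2.1 (add !!a):
                ○ open, literals {a=T, c=F}.
              branch 2.1.2.2 (add a):
                ○ open, literals {a=T, c=F}.
      branch 2.2 (add (c == (b && !c))):
        (c == (b && !c)): β-rule — branch into c, (b && !c)  //  !c, !(b && !c).
          branch 2.2.1 (add c, (b && !c)):
            (b && !c): α-rule — add b, !c.
            × closes — contains both c and !c.
          branch 2.2.2 (add !c, !(b && !c)):
            !(b && !c): β-rule — branch into !b  //  !!c.
              branch 2.2.2.1 (add !b):
                ○ open, literals {b=F, c=F}.
              branch 2.2.2.2 (add !!c):
                × closes — contains both c and !c.
2 branches closed, 6 open.
Each open branch fixes some atoms; the unmentioned ones are free. Counting distinct full assignments: branch {b=F} (a, c) contributes 4 new; branch {a=F, c=T} (b) contributes 1 new; branch {a=F, c=T} (b) contributes 0 new; branch {a=T, c=F} (b) contributes 1 new; branch {a=T, c=F} (b) contributes 0 new; branch {b=F, c=F} (a) contributes 0 new. Total: 6.

6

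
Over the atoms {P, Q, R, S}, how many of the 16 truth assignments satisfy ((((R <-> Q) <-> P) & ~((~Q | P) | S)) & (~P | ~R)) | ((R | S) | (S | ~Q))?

Initial set: {(((((R <-> Q) <-> P) & ~((~Q | P) | S)) & (~P | ~R)) | ((R | S) | (S | ~Q)))}.
(((((R <-> Q) <-> P) & ~((~Q | P) | S)) & (~P | ~R)) | ((R | S) | (S | ~Q))): β-rule — branch into ((((R <-> Q) <-> P) & ~((~Q | P) | S)) & (~P | ~R))  //  ((R | S) | (S | ~Q)).
  branch 1 (add ((((R <-> Q) <-> P) & ~((~Q | P) | S)) & (~P | ~R))):
    ((((R <-> Q) <-> P) & ~((~Q | P) | S)) & (~P | ~R)): α-rule — add (((R <-> Q) <-> P) & ~((~Q | P) | S)), (~P | ~R).
    (((R <-> Q) <-> P) & ~((~Q | P) | S)): α-rule — add ((R <-> Q) <-> P), ~((~Q | P) | S).
    ~((~Q | P) | S): α-rule — add ~(~Q | P), ~S.
    ~(~Q | P): α-rule — add ~~Q, ~P.
    (~P | ~R): β-rule — branch into ~P  //  ~R.
      branch 1.1 (add ~P):
        ((R <-> Q) <-> P): β-rule — branch into (R <-> Q), P  //  ~(R <-> Q), ~P.
          branch 1.1.1 (add (R <-> Q), P):
            × closes — contains both P and ~P.
          branch 1.1.2 (add ~(R <-> Q), ~P):
            ~(R <-> Q): β-rule — branch into R, ~Q  //  ~R, Q.
              branch 1.1.2.1 (add R, ~Q):
                × closes — contains both Q and ~Q.
              branch 1.1.2.2 (add ~R, Q):
                ○ open, literals {P=false, Q=true, R=false, S=false}.
      branch 1.2 (add ~R):
        ((R <-> Q) <-> P): β-rule — branch into (R <-> Q), P  //  ~(R <-> Q), ~P.
          branch 1.2.1 (add (R <-> Q), P):
            × closes — contains both P and ~P.
          branch 1.2.2 (add ~(R <-> Q), ~P):
            ~(R <-> Q): β-rule — branch into R, ~Q  //  ~R, Q.
              branch 1.2.2.1 (add R, ~Q):
                × closes — contains both R and ~R.
              branch 1.2.2.2 (add ~R, Q):
                ○ open, literals {P=false, Q=true, R=false, S=false}.
  branch 2 (add ((R | S) | (S | ~Q))):
    ((R | S) | (S | ~Q)): β-rule — branch into (R | S)  //  (S | ~Q).
      branch 2.1 (add (R | S)):
        (R | S): β-rule — branch into R  //  S.
          branch 2.1.1 (add R):
            ○ open, literals {R=true}.
          branch 2.1.2 (add S):
            ○ open, literals {S=true}.
      branch 2.2 (add (S | ~Q)):
        (S | ~Q): β-rule — branch into S  //  ~Q.
          branch 2.2.1 (add S):
            ○ open, literals {S=true}.
          branch 2.2.2 (add ~Q):
            ○ open, literals {Q=false}.
4 branches closed, 6 open.
Each open branch fixes some atoms; the unmentioned ones are free. Counting distinct full assignments: branch {P=false, Q=true, R=false, S=false} (none free) contributes 1 new; branch {P=false, Q=true, R=false, S=false} (none free) contributes 0 new; branch {R=true} (P, Q, S) contributes 8 new; branch {S=true} (P, Q, R) contributes 4 new; branch {S=true} (P, Q, R) contributes 0 new; branch {Q=false} (P, R, S) contributes 2 new. Total: 15.

15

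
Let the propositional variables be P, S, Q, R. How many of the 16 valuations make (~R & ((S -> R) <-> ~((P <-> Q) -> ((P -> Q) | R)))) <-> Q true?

8

Initial set: {T ((~R & ((S -> R) <-> ~((P <-> Q) -> ((P -> Q) | R)))) <-> Q)}.
T ((~R & ((S -> R) <-> ~((P <-> Q) -> ((P -> Q) | R)))) <-> Q): β-rule — branch into T (~R & ((S -> R) <-> ~((P <-> Q) -> ((P -> Q) | R)))), T Q  //  F (~R & ((S -> R) <-> ~((P <-> Q) -> ((P -> Q) | R)))), F Q.
  branch 1 (add T (~R & ((S -> R) <-> ~((P <-> Q) -> ((P -> Q) | R)))), T Q):
    T (~R & ((S -> R) <-> ~((P <-> Q) -> ((P -> Q) | R)))): α-rule — add T ~R, T ((S -> R) <-> ~((P <-> Q) -> ((P -> Q) | R))).
    T ((S -> R) <-> ~((P <-> Q) -> ((P -> Q) | R))): β-rule — branch into T (S -> R), T ~((P <-> Q) -> ((P -> Q) | R))  //  F (S -> R), F ~((P <-> Q) -> ((P -> Q) | R)).
      branch 1.1 (add T (S -> R), T ~((P <-> Q) -> ((P -> Q) | R))):
        T ~((P <-> Q) -> ((P -> Q) | R)): α-rule — add T (P <-> Q), F ((P -> Q) | R).
        F ((P -> Q) | R): α-rule — add F (P -> Q), F R.
        F (P -> Q): α-rule — add T P, F Q.
        × closes — contains both Q and ~Q.
      branch 1.2 (add F (S -> R), F ~((P <-> Q) -> ((P -> Q) | R))):
        F (S -> R): α-rule — add T S, F R.
        F ~((P <-> Q) -> ((P -> Q) | R)): β-rule — branch into F (P <-> Q)  //  T ((P -> Q) | R).
          branch 1.2.1 (add F (P <-> Q)):
            F (P <-> Q): β-rule — branch into T P, F Q  //  F P, T Q.
              branch 1.2.1.1 (add T P, F Q):
                × closes — contains both Q and ~Q.
              branch 1.2.1.2 (add F P, T Q):
                ○ open, literals {P=F, Q=T, R=F, S=T}.
          branch 1.2.2 (add T ((P -> Q) | R)):
            T ((P -> Q) | R): β-rule — branch into T (P -> Q)  //  T R.
              branch 1.2.2.1 (add T (P -> Q)):
                T (P -> Q): β-rule — branch into F P  //  T Q.
                  branch 1.2.2.1.1 (add F P):
                    ○ open, literals {P=F, Q=T, R=F, S=T}.
                  branch 1.2.2.1.2 (add T Q):
                    ○ open, literals {Q=T, R=F, S=T}.
              branch 1.2.2.2 (add T R):
                × closes — contains both R and ~R.
  branch 2 (add F (~R & ((S -> R) <-> ~((P <-> Q) -> ((P -> Q) | R)))), F Q):
    F (~R & ((S -> R) <-> ~((P <-> Q) -> ((P -> Q) | R)))): β-rule — branch into F ~R  //  F ((S -> R) <-> ~((P <-> Q) -> ((P -> Q) | R))).
      branch 2.1 (add F ~R):
        ○ open, literals {Q=F, R=T}.
      branch 2.2 (add F ((S -> R) <-> ~((P <-> Q) -> ((P -> Q) | R)))):
        F ((S -> R) <-> ~((P <-> Q) -> ((P -> Q) | R))): β-rule — branch into T (S -> R), F ~((P <-> Q) -> ((P -> Q) | R))  //  F (S -> R), T ~((P <-> Q) -> ((P -> Q) | R)).
          branch 2.2.1 (add T (S -> R), F ~((P <-> Q) -> ((P -> Q) | R))):
            T (S -> R): β-rule — branch into F S  //  T R.
              branch 2.2.1.1 (add F S):
                F ~((P <-> Q) -> ((P -> Q) | R)): β-rule — branch into F (P <-> Q)  //  T ((P -> Q) | R).
                  branch 2.2.1.1.1 (add F (P <-> Q)):
                    F (P <-> Q): β-rule — branch into T P, F Q  //  F P, T Q.
                      branch 2.2.1.1.1.1 (add T P, F Q):
                        ○ open, literals {P=T, Q=F, S=F}.
                      branch 2.2.1.1.1.2 (add F P, T Q):
                        × closes — contains both Q and ~Q.
                  branch 2.2.1.1.2 (add T ((P -> Q) | R)):
                    T ((P -> Q) | R): β-rule — branch into T (P -> Q)  //  T R.
                      branch 2.2.1.1.2.1 (add T (P -> Q)):
                        T (P -> Q): β-rule — branch into F P  //  T Q.
                          branch 2.2.1.1.2.1.1 (add F P):
                            ○ open, literals {P=F, Q=F, S=F}.
                          branch 2.2.1.1.2.1.2 (add T Q):
                            × closes — contains both Q and ~Q.
                      branch 2.2.1.1.2.2 (add T R):
                        ○ open, literals {Q=F, R=T, S=F}.
              branch 2.2.1.2 (add T R):
                F ~((P <-> Q) -> ((P -> Q) | R)): β-rule — branch into F (P <-> Q)  //  T ((P -> Q) | R).
                  branch 2.2.1.2.1 (add F (P <-> Q)):
                    F (P <-> Q): β-rule — branch into T P, F Q  //  F P, T Q.
                      branch 2.2.1.2.1.1 (add T P, F Q):
                        ○ open, literals {P=T, Q=F, R=T}.
                      branch 2.2.1.2.1.2 (add F P, T Q):
                        × closes — contains both Q and ~Q.
                  branch 2.2.1.2.2 (add T ((P -> Q) | R)):
                    T ((P -> Q) | R): β-rule — branch into T (P -> Q)  //  T R.
                      branch 2.2.1.2.2.1 (add T (P -> Q)):
                        T (P -> Q): β-rule — branch into F P  //  T Q.
                          branch 2.2.1.2.2.1.1 (add F P):
                            ○ open, literals {P=F, Q=F, R=T}.
                          branch 2.2.1.2.2.1.2 (add T Q):
                            × closes — contains both Q and ~Q.
                      branch 2.2.1.2.2.2 (add T R):
                        ○ open, literals {Q=F, R=T}.
          branch 2.2.2 (add F (S -> R), T ~((P <-> Q) -> ((P -> Q) | R))):
            F (S -> R): α-rule — add T S, F R.
            T ~((P <-> Q) -> ((P -> Q) | R)): α-rule — add T (P <-> Q), F ((P -> Q) | R).
            F ((P -> Q) | R): α-rule — add F (P -> Q), F R.
            F (P -> Q): α-rule — add T P, F Q.
            T (P <-> Q): β-rule — branch into T P, T Q  //  F P, F Q.
              branch 2.2.2.1 (add T P, T Q):
                × closes — contains both Q and ~Q.
              branch 2.2.2.2 (add F P, F Q):
                × closes — contains both P and ~P.
9 branches closed, 10 open.
Each open branch fixes some atoms; the unmentioned ones are free. Counting distinct full assignments: branch {P=F, Q=T, R=F, S=T} (none free) contributes 1 new; branch {P=F, Q=T, R=F, S=T} (none free) contributes 0 new; branch {Q=T, R=F, S=T} (P) contributes 1 new; branch {Q=F, R=T} (P, S) contributes 4 new; branch {P=T, Q=F, S=F} (R) contributes 1 new; branch {P=F, Q=F, S=F} (R) contributes 1 new; branch {Q=F, R=T, S=F} (P) contributes 0 new; branch {P=T, Q=F, R=T} (S) contributes 0 new; branch {P=F, Q=F, R=T} (S) contributes 0 new; branch {Q=F, R=T} (P, S) contributes 0 new. Total: 8.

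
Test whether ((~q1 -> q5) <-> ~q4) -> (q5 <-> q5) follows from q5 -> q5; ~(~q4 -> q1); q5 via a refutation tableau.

Initial set: {(q5 -> q5); ~(~q4 -> q1); q5; ~(((~q1 -> q5) <-> ~q4) -> (q5 <-> q5))}.
~(~q4 -> q1): α-rule — add ~q4, ~q1.
~(((~q1 -> q5) <-> ~q4) -> (q5 <-> q5)): α-rule — add ((~q1 -> q5) <-> ~q4), ~(q5 <-> q5).
(q5 -> q5): β-rule — branch into ~q5  //  q5.
  branch 1 (add ~q5):
    × closes — contains both q5 and ~q5.
  branch 2 (add q5):
    ((~q1 -> q5) <-> ~q4): β-rule — branch into (~q1 -> q5), ~q4  //  ~(~q1 -> q5), ~~q4.
      branch 2.1 (add (~q1 -> q5), ~q4):
        ~(q5 <-> q5): β-rule — branch into q5, ~q5  //  ~q5, q5.
          branch 2.1.1 (add q5, ~q5):
            × closes — contains both q5 and ~q5.
          branch 2.1.2 (add ~q5, q5):
            × closes — contains both q5 and ~q5.
      branch 2.2 (add ~(~q1 -> q5), ~~q4):
        × closes — contains both q4 and ~q4.
All 4 branches close.
Every branch closed, so the premises entail the conclusion.

Yes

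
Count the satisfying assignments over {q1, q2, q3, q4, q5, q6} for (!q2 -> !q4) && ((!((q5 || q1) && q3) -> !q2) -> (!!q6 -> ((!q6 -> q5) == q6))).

48

Initial set: {T ((!q2 -> !q4) && ((!((q5 || q1) && q3) -> !q2) -> (!!q6 -> ((!q6 -> q5) == q6))))}.
T ((!q2 -> !q4) && ((!((q5 || q1) && q3) -> !q2) -> (!!q6 -> ((!q6 -> q5) == q6)))): α-rule — add T (!q2 -> !q4), T ((!((q5 || q1) && q3) -> !q2) -> (!!q6 -> ((!q6 -> q5) == q6))).
T (!q2 -> !q4): β-rule — branch into F !q2  //  T !q4.
  branch 1 (add F !q2):
    T ((!((q5 || q1) && q3) -> !q2) -> (!!q6 -> ((!q6 -> q5) == q6))): β-rule — branch into F (!((q5 || q1) && q3) -> !q2)  //  T (!!q6 -> ((!q6 -> q5) == q6)).
      branch 1.1 (add F (!((q5 || q1) && q3) -> !q2)):
        F (!((q5 || q1) && q3) -> !q2): α-rule — add T !((q5 || q1) && q3), F !q2.
        T !((q5 || q1) && q3): β-rule — branch into F (q5 || q1)  //  F q3.
          branch 1.1.1 (add F (q5 || q1)):
            F (q5 || q1): α-rule — add F q5, F q1.
            ○ open, literals {q1=F, q2=T, q5=F}.
          branch 1.1.2 (add F q3):
            ○ open, literals {q2=T, q3=F}.
      branch 1.2 (add T (!!q6 -> ((!q6 -> q5) == q6))):
        T (!!q6 -> ((!q6 -> q5) == q6)): β-rule — branch into F !!q6  //  T ((!q6 -> q5) == q6).
          branch 1.2.1 (add F !!q6):
            F !!q6: drop double negation, giving F q6.
            ○ open, literals {q2=T, q6=F}.
          branch 1.2.2 (add T ((!q6 -> q5) == q6)):
            T ((!q6 -> q5) == q6): β-rule — branch into T (!q6 -> q5), T q6  //  F (!q6 -> q5), F q6.
              branch 1.2.2.1 (add T (!q6 -> q5), T q6):
                T (!q6 -> q5): β-rule — branch into F !q6  //  T q5.
                  branch 1.2.2.1.1 (add F !q6):
                    ○ open, literals {q2=T, q6=T}.
                  branch 1.2.2.1.2 (add T q5):
                    ○ open, literals {q2=T, q5=T, q6=T}.
              branch 1.2.2.2 (add F (!q6 -> q5), F q6):
                F (!q6 -> q5): α-rule — add T !q6, F q5.
                ○ open, literals {q2=T, q5=F, q6=F}.
  branch 2 (add T !q4):
    T ((!((q5 || q1) && q3) -> !q2) -> (!!q6 -> ((!q6 -> q5) == q6))): β-rule — branch into F (!((q5 || q1) && q3) -> !q2)  //  T (!!q6 -> ((!q6 -> q5) == q6)).
      branch 2.1 (add F (!((q5 || q1) && q3) -> !q2)):
        F (!((q5 || q1) && q3) -> !q2): α-rule — add T !((q5 || q1) && q3), F !q2.
        T !((q5 || q1) && q3): β-rule — branch into F (q5 || q1)  //  F q3.
          branch 2.1.1 (add F (q5 || q1)):
            F (q5 || q1): α-rule — add F q5, F q1.
            ○ open, literals {q1=F, q2=T, q4=F, q5=F}.
          branch 2.1.2 (add F q3):
            ○ open, literals {q2=T, q3=F, q4=F}.
      branch 2.2 (add T (!!q6 -> ((!q6 -> q5) == q6))):
        T (!!q6 -> ((!q6 -> q5) == q6)): β-rule — branch into F !!q6  //  T ((!q6 -> q5) == q6).
          branch 2.2.1 (add F !!q6):
            F !!q6: drop double negation, giving F q6.
            ○ open, literals {q4=F, q6=F}.
          branch 2.2.2 (add T ((!q6 -> q5) == q6)):
            T ((!q6 -> q5) == q6): β-rule — branch into T (!q6 -> q5), T q6  //  F (!q6 -> q5), F q6.
              branch 2.2.2.1 (add T (!q6 -> q5), T q6):
                T (!q6 -> q5): β-rule — branch into F !q6  //  T q5.
                  branch 2.2.2.1.1 (add F !q6):
                    ○ open, literals {q4=F, q6=T}.
                  branch 2.2.2.1.2 (add T q5):
                    ○ open, literals {q4=F, q5=T, q6=T}.
              branch 2.2.2.2 (add F (!q6 -> q5), F q6):
                F (!q6 -> q5): α-rule — add T !q6, F q5.
                ○ open, literals {q4=F, q5=F, q6=F}.
0 branches closed, 12 open.
Each open branch fixes some atoms; the unmentioned ones are free. Counting distinct full assignments: branch {q1=F, q2=T, q5=F} (q3, q4, q6) contributes 8 new; branch {q2=T, q3=F} (q1, q4, q5, q6) contributes 12 new; branch {q2=T, q6=F} (q1, q3, q4, q5) contributes 6 new; branch {q2=T, q6=T} (q1, q3, q4, q5) contributes 6 new; branch {q2=T, q5=T, q6=T} (q1, q3, q4) contributes 0 new; branch {q2=T, q5=F, q6=F} (q1, q3, q4) contributes 0 new; branch {q1=F, q2=T, q4=F, q5=F} (q3, q6) contributes 0 new; branch {q2=T, q3=F, q4=F} (q1, q5, q6) contributes 0 new; branch {q4=F, q6=F} (q1, q2, q3, q5) contributes 8 new; branch {q4=F, q6=T} (q1, q2, q3, q5) contributes 8 new; branch {q4=F, q5=T, q6=T} (q1, q2, q3) contributes 0 new; branch {q4=F, q5=F, q6=F} (q1, q2, q3) contributes 0 new. Total: 48.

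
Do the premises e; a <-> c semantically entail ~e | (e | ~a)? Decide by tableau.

Yes

Initial set: {e; (a <-> c); ~(~e | (e | ~a))}.
~(~e | (e | ~a)): α-rule — add ~~e, ~(e | ~a).
~(e | ~a): α-rule — add ~e, ~~a.
× closes — contains both e and ~e.
All 1 branch closes.
Every branch closed, so the premises entail the conclusion.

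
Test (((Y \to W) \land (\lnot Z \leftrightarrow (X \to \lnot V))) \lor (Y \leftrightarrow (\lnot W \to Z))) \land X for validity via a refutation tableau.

Not valid

Assume the negation and expand:
Initial set: {\lnot ((((Y \to W) \land (\lnot Z \leftrightarrow (X \to \lnot V))) \lor (Y \leftrightarrow (\lnot W \to Z))) \land X)}.
\lnot ((((Y \to W) \land (\lnot Z \leftrightarrow (X \to \lnot V))) \lor (Y \leftrightarrow (\lnot W \to Z))) \land X): β-rule — branch into \lnot (((Y \to W) \land (\lnot Z \leftrightarrow (X \to \lnot V))) \lor (Y \leftrightarrow (\lnot W \to Z)))  //  \lnot X.
  branch 1 (add \lnot (((Y \to W) \land (\lnot Z \leftrightarrow (X \to \lnot V))) \lor (Y \leftrightarrow (\lnot W \to Z)))):
    \lnot (((Y \to W) \land (\lnot Z \leftrightarrow (X \to \lnot V))) \lor (Y \leftrightarrow (\lnot W \to Z))): α-rule — add \lnot ((Y \to W) \land (\lnot Z \leftrightarrow (X \to \lnot V))), \lnot (Y \leftrightarrow (\lnot W \to Z)).
    \lnot ((Y \to W) \land (\lnot Z \leftrightarrow (X \to \lnot V))): β-rule — branch into \lnot (Y \to W)  //  \lnot (\lnot Z \leftrightarrow (X \to \lnot V)).
      branch 1.1 (add \lnot (Y \to W)):
        \lnot (Y \to W): α-rule — add Y, \lnot W.
        \lnot (Y \leftrightarrow (\lnot W \to Z)): β-rule — branch into Y, \lnot (\lnot W \to Z)  //  \lnot Y, (\lnot W \to Z).
          branch 1.1.1 (add Y, \lnot (\lnot W \to Z)):
            \lnot (\lnot W \to Z): α-rule — add \lnot W, \lnot Z.
            ○ open, literals {W=false, Y=true, Z=false}.
          branch 1.1.2 (add \lnot Y, (\lnot W \to Z)):
            × closes — contains both Y and \lnot Y.
      branch 1.2 (add \lnot (\lnot Z \leftrightarrow (X \to \lnot V))):
        \lnot (Y \leftrightarrow (\lnot W \to Z)): β-rule — branch into Y, \lnot (\lnot W \to Z)  //  \lnot Y, (\lnot W \to Z).
          branch 1.2.1 (add Y, \lnot (\lnot W \to Z)):
            \lnot (\lnot W \to Z): α-rule — add \lnot W, \lnot Z.
            \lnot (\lnot Z \leftrightarrow (X \to \lnot V)): β-rule — branch into \lnot Z, \lnot (X \to \lnot V)  //  \lnot \lnot Z, (X \to \lnot V).
              branch 1.2.1.1 (add \lnot Z, \lnot (X \to \lnot V)):
                \lnot (X \to \lnot V): α-rule — add X, \lnot \lnot V.
                ○ open, literals {V=true, W=false, X=true, Y=true, Z=false}.
              branch 1.2.1.2 (add \lnot \lnot Z, (X \to \lnot V)):
                × closes — contains both Z and \lnot Z.
          branch 1.2.2 (add \lnot Y, (\lnot W \to Z)):
            \lnot (\lnot Z \leftrightarrow (X \to \lnot V)): β-rule — branch into \lnot Z, \lnot (X \to \lnot V)  //  \lnot \lnot Z, (X \to \lnot V).
              branch 1.2.2.1 (add \lnot Z, \lnot (X \to \lnot V)):
                \lnot (X \to \lnot V): α-rule — add X, \lnot \lnot V.
                (\lnot W \to Z): β-rule — branch into \lnot \lnot W  //  Z.
                  branch 1.2.2.1.1 (add \lnot \lnot W):
                    ○ open, literals {V=true, W=true, X=true, Y=false, Z=false}.
                  branch 1.2.2.1.2 (add Z):
                    × closes — contains both Z and \lnot Z.
              branch 1.2.2.2 (add \lnot \lnot Z, (X \to \lnot V)):
                (\lnot W \to Z): β-rule — branch into \lnot \lnot W  //  Z.
                  branch 1.2.2.2.1 (add \lnot \lnot W):
                    (X \to \lnot V): β-rule — branch into \lnot X  //  \lnot V.
                      branch 1.2.2.2.1.1 (add \lnot X):
                        ○ open, literals {W=true, X=false, Y=false, Z=true}.
                      branch 1.2.2.2.1.2 (add \lnot V):
                        ○ open, literals {V=false, W=true, Y=false, Z=true}.
                  branch 1.2.2.2.2 (add Z):
                    (X \to \lnot V): β-rule — branch into \lnot X  //  \lnot V.
                      branch 1.2.2.2.2.1 (add \lnot X):
                        ○ open, literals {X=false, Y=false, Z=true}.
                      branch 1.2.2.2.2.2 (add \lnot V):
                        ○ open, literals {V=false, Y=false, Z=true}.
  branch 2 (add \lnot X):
    ○ open, literals {X=false}.
3 branches closed, 8 open.
An open branch gives a countermodel: W=false, Y=true, Z=false (unmentioned atoms arbitrary); under it the original formula is false.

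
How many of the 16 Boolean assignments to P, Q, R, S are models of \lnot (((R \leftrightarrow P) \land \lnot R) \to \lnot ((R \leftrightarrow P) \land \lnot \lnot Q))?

Initial set: {\lnot (((R \leftrightarrow P) \land \lnot R) \to \lnot ((R \leftrightarrow P) \land \lnot \lnot Q))}.
\lnot (((R \leftrightarrow P) \land \lnot R) \to \lnot ((R \leftrightarrow P) \land \lnot \lnot Q)): α-rule — add ((R \leftrightarrow P) \land \lnot R), \lnot \lnot ((R \leftrightarrow P) \land \lnot \lnot Q).
((R \leftrightarrow P) \land \lnot R): α-rule — add (R \leftrightarrow P), \lnot R.
\lnot \lnot ((R \leftrightarrow P) \land \lnot \lnot Q): α-rule — add (R \leftrightarrow P), \lnot \lnot Q.
\lnot \lnot Q: drop double negation, giving Q.
(R \leftrightarrow P): β-rule — branch into R, P  //  \lnot R, \lnot P.
  branch 1 (add R, P):
    × closes — contains both R and \lnot R.
  branch 2 (add \lnot R, \lnot P):
    (R \leftrightarrow P): β-rule — branch into R, P  //  \lnot R, \lnot P.
      branch 2.1 (add R, P):
        × closes — contains both R and \lnot R.
      branch 2.2 (add \lnot R, \lnot P):
        ○ open, literals {P=F, Q=T, R=F}.
2 branches closed, 1 open.
Each open branch fixes some atoms; the unmentioned ones are free. Counting distinct full assignments: branch {P=F, Q=T, R=F} (S) contributes 2 new. Total: 2.

2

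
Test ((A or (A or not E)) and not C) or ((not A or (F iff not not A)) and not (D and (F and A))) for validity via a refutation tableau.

Not valid

Assume the negation and expand:
Initial set: {not (((A or (A or not E)) and not C) or ((not A or (F iff not not A)) and not (D and (F and A))))}.
not (((A or (A or not E)) and not C) or ((not A or (F iff not not A)) and not (D and (F and A)))): α-rule — add not ((A or (A or not E)) and not C), not ((not A or (F iff not not A)) and not (D and (F and A))).
not ((A or (A or not E)) and not C): β-rule — branch into not (A or (A or not E))  //  not not C.
  branch 1 (add not (A or (A or not E))):
    not (A or (A or not E)): α-rule — add not A, not (A or not E).
    not (A or not E): α-rule — add not A, not not E.
    not ((not A or (F iff not not A)) and not (D and (F and A))): β-rule — branch into not (not A or (F iff not not A))  //  not not (D and (F and A)).
      branch 1.1 (add not (not A or (F iff not not A))):
        not (not A or (F iff not not A)): α-rule — add not not A, not (F iff not not A).
        × closes — contains both A and not A.
      branch 1.2 (add not not (D and (F and A))):
        not not (D and (F and A)): α-rule — add D, (F and A).
        (F and A): α-rule — add F, A.
        × closes — contains both A and not A.
  branch 2 (add not not C):
    not ((not A or (F iff not not A)) and not (D and (F and A))): β-rule — branch into not (not A or (F iff not not A))  //  not not (D and (F and A)).
      branch 2.1 (add not (not A or (F iff not not A))):
        not (not A or (F iff not not A)): α-rule — add not not A, not (F iff not not A).
        not (F iff not not A): β-rule — branch into F, not not not A  //  not F, not not A.
          branch 2.1.1 (add F, not not not A):
            not not not A: drop double negation, giving not A.
            × closes — contains both A and not A.
          branch 2.1.2 (add not F, not not A):
            not not A: drop double negation, giving A.
            ○ open, literals {A=T, C=T, F=F}.
      branch 2.2 (add not not (D and (F and A))):
        not not (D and (F and A)): α-rule — add D, (F and A).
        (F and A): α-rule — add F, A.
        ○ open, literals {A=T, C=T, D=T, F=T}.
3 branches closed, 2 open.
An open branch gives a countermodel: A=T, C=T, F=F (unmentioned atoms arbitrary); under it the original formula is false.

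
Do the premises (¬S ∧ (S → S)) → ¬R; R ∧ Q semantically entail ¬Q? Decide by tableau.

Initial set: {((¬S ∧ (S → S)) → ¬R); (R ∧ Q); ¬¬Q}.
(R ∧ Q): α-rule — add R, Q.
((¬S ∧ (S → S)) → ¬R): β-rule — branch into ¬(¬S ∧ (S → S))  //  ¬R.
  branch 1 (add ¬(¬S ∧ (S → S))):
    ¬(¬S ∧ (S → S)): β-rule — branch into ¬¬S  //  ¬(S → S).
      branch 1.1 (add ¬¬S):
        ○ open, literals {Q=1, R=1, S=1}.
      branch 1.2 (add ¬(S → S)):
        ¬(S → S): α-rule — add S, ¬S.
        × closes — contains both S and ¬S.
  branch 2 (add ¬R):
    × closes — contains both R and ¬R.
2 branches closed, 1 open.
An open branch gives a countermodel: Q=1, R=1, S=1 (unmentioned atoms arbitrary); the premises hold there but the conclusion fails.

No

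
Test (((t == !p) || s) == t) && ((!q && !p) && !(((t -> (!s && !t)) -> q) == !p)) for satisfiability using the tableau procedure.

Satisfiable

Initial set: {((((t == !p) || s) == t) && ((!q && !p) && !(((t -> (!s && !t)) -> q) == !p)))}.
((((t == !p) || s) == t) && ((!q && !p) && !(((t -> (!s && !t)) -> q) == !p))): α-rule — add (((t == !p) || s) == t), ((!q && !p) && !(((t -> (!s && !t)) -> q) == !p)).
((!q && !p) && !(((t -> (!s && !t)) -> q) == !p)): α-rule — add (!q && !p), !(((t -> (!s && !t)) -> q) == !p).
(!q && !p): α-rule — add !q, !p.
(((t == !p) || s) == t): β-rule — branch into ((t == !p) || s), t  //  !((t == !p) || s), !t.
  branch 1 (add ((t == !p) || s), t):
    !(((t -> (!s && !t)) -> q) == !p): β-rule — branch into ((t -> (!s && !t)) -> q), !!p  //  !((t -> (!s && !t)) -> q), !p.
      branch 1.1 (add ((t -> (!s && !t)) -> q), !!p):
        × closes — contains both p and !p.
      branch 1.2 (add !((t -> (!s && !t)) -> q), !p):
        !((t -> (!s && !t)) -> q): α-rule — add (t -> (!s && !t)), !q.
        ((t == !p) || s): β-rule — branch into (t == !p)  //  s.
          branch 1.2.1 (add (t == !p)):
            (t -> (!s && !t)): β-rule — branch into !t  //  (!s && !t).
              branch 1.2.1.1 (add !t):
                × closes — contains both t and !t.
              branch 1.2.1.2 (add (!s && !t)):
                (!s && !t): α-rule — add !s, !t.
                × closes — contains both t and !t.
          branch 1.2.2 (add s):
            (t -> (!s && !t)): β-rule — branch into !t  //  (!s && !t).
              branch 1.2.2.1 (add !t):
                × closes — contains both t and !t.
              branch 1.2.2.2 (add (!s && !t)):
                (!s && !t): α-rule — add !s, !t.
                × closes — contains both s and !s.
  branch 2 (add !((t == !p) || s), !t):
    !((t == !p) || s): α-rule — add !(t == !p), !s.
    !(((t -> (!s && !t)) -> q) == !p): β-rule — branch into ((t -> (!s && !t)) -> q), !!p  //  !((t -> (!s && !t)) -> q), !p.
      branch 2.1 (add ((t -> (!s && !t)) -> q), !!p):
        × closes — contains both p and !p.
      branch 2.2 (add !((t -> (!s && !t)) -> q), !p):
        !((t -> (!s && !t)) -> q): α-rule — add (t -> (!s && !t)), !q.
        !(t == !p): β-rule — branch into t, !!p  //  !t, !p.
          branch 2.2.1 (add t, !!p):
            × closes — contains both t and !t.
          branch 2.2.2 (add !t, !p):
            (t -> (!s && !t)): β-rule — branch into !t  //  (!s && !t).
              branch 2.2.2.1 (add !t):
                ○ open, literals {p=F, q=F, s=F, t=F}.
              branch 2.2.2.2 (add (!s && !t)):
                (!s && !t): α-rule — add !s, !t.
                ○ open, literals {p=F, q=F, s=F, t=F}.
7 branches closed, 2 open.
An open branch gives a satisfying assignment: p=F, q=F, s=F, t=F.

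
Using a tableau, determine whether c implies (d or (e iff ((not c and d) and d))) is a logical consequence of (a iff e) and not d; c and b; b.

Initial set: {((a iff e) and not d); (c and b); b; not (c implies (d or (e iff ((not c and d) and d))))}.
((a iff e) and not d): α-rule — add (a iff e), not d.
(c and b): α-rule — add c, b.
not (c implies (d or (e iff ((not c and d) and d)))): α-rule — add c, not (d or (e iff ((not c and d) and d))).
not (d or (e iff ((not c and d) and d))): α-rule — add not d, not (e iff ((not c and d) and d)).
(a iff e): β-rule — branch into a, e  //  not a, not e.
  branch 1 (add a, e):
    not (e iff ((not c and d) and d)): β-rule — branch into e, not ((not c and d) and d)  //  not e, ((not c and d) and d).
      branch 1.1 (add e, not ((not c and d) and d)):
        not ((not c and d) and d): β-rule — branch into not (not c and d)  //  not d.
          branch 1.1.1 (add not (not c and d)):
            not (not c and d): β-rule — branch into not not c  //  not d.
              branch 1.1.1.1 (add not not c):
                ○ open, literals {a=true, b=true, c=true, d=false, e=true}.
              branch 1.1.1.2 (add not d):
                ○ open, literals {a=true, b=true, c=true, d=false, e=true}.
          branch 1.1.2 (add not d):
            ○ open, literals {a=true, b=true, c=true, d=false, e=true}.
      branch 1.2 (add not e, ((not c and d) and d)):
        × closes — contains both e and not e.
  branch 2 (add not a, not e):
    not (e iff ((not c and d) and d)): β-rule — branch into e, not ((not c and d) and d)  //  not e, ((not c and d) and d).
      branch 2.1 (add e, not ((not c and d) and d)):
        × closes — contains both e and not e.
      branch 2.2 (add not e, ((not c and d) and d)):
        ((not c and d) and d): α-rule — add (not c and d), d.
        × closes — contains both d and not d.
3 branches closed, 3 open.
An open branch gives a countermodel: a=true, b=true, c=true, d=false, e=true (unmentioned atoms arbitrary); the premises hold there but the conclusion fails.

No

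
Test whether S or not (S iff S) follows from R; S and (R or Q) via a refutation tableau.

Initial set: {R; (S and (R or Q)); not (S or not (S iff S))}.
(S and (R or Q)): α-rule — add S, (R or Q).
not (S or not (S iff S)): α-rule — add not S, not not (S iff S).
× closes — contains both S and not S.
All 1 branch closes.
Every branch closed, so the premises entail the conclusion.

Yes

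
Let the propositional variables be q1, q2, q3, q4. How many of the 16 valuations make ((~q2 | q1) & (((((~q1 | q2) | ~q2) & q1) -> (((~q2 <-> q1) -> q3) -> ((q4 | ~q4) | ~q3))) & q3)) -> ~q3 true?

Initial set: {(((~q2 | q1) & (((((~q1 | q2) | ~q2) & q1) -> (((~q2 <-> q1) -> q3) -> ((q4 | ~q4) | ~q3))) & q3)) -> ~q3)}.
(((~q2 | q1) & (((((~q1 | q2) | ~q2) & q1) -> (((~q2 <-> q1) -> q3) -> ((q4 | ~q4) | ~q3))) & q3)) -> ~q3): β-rule — branch into ~((~q2 | q1) & (((((~q1 | q2) | ~q2) & q1) -> (((~q2 <-> q1) -> q3) -> ((q4 | ~q4) | ~q3))) & q3))  //  ~q3.
  branch 1 (add ~((~q2 | q1) & (((((~q1 | q2) | ~q2) & q1) -> (((~q2 <-> q1) -> q3) -> ((q4 | ~q4) | ~q3))) & q3))):
    ~((~q2 | q1) & (((((~q1 | q2) | ~q2) & q1) -> (((~q2 <-> q1) -> q3) -> ((q4 | ~q4) | ~q3))) & q3)): β-rule — branch into ~(~q2 | q1)  //  ~(((((~q1 | q2) | ~q2) & q1) -> (((~q2 <-> q1) -> q3) -> ((q4 | ~q4) | ~q3))) & q3).
      branch 1.1 (add ~(~q2 | q1)):
        ~(~q2 | q1): α-rule — add ~~q2, ~q1.
        ○ open, literals {q1=F, q2=T}.
      branch 1.2 (add ~(((((~q1 | q2) | ~q2) & q1) -> (((~q2 <-> q1) -> q3) -> ((q4 | ~q4) | ~q3))) & q3)):
        ~(((((~q1 | q2) | ~q2) & q1) -> (((~q2 <-> q1) -> q3) -> ((q4 | ~q4) | ~q3))) & q3): β-rule — branch into ~((((~q1 | q2) | ~q2) & q1) -> (((~q2 <-> q1) -> q3) -> ((q4 | ~q4) | ~q3)))  //  ~q3.
          branch 1.2.1 (add ~((((~q1 | q2) | ~q2) & q1) -> (((~q2 <-> q1) -> q3) -> ((q4 | ~q4) | ~q3)))):
            ~((((~q1 | q2) | ~q2) & q1) -> (((~q2 <-> q1) -> q3) -> ((q4 | ~q4) | ~q3))): α-rule — add (((~q1 | q2) | ~q2) & q1), ~(((~q2 <-> q1) -> q3) -> ((q4 | ~q4) | ~q3)).
            (((~q1 | q2) | ~q2) & q1): α-rule — add ((~q1 | q2) | ~q2), q1.
            ~(((~q2 <-> q1) -> q3) -> ((q4 | ~q4) | ~q3)): α-rule — add ((~q2 <-> q1) -> q3), ~((q4 | ~q4) | ~q3).
            ~((q4 | ~q4) | ~q3): α-rule — add ~(q4 | ~q4), ~~q3.
            ~(q4 | ~q4): α-rule — add ~q4, ~~q4.
            × closes — contains both q4 and ~q4.
          branch 1.2.2 (add ~q3):
            ○ open, literals {q3=F}.
  branch 2 (add ~q3):
    ○ open, literals {q3=F}.
1 branch closed, 3 open.
Each open branch fixes some atoms; the unmentioned ones are free. Counting distinct full assignments: branch {q1=F, q2=T} (q3, q4) contributes 4 new; branch {q3=F} (q1, q2, q4) contributes 6 new; branch {q3=F} (q1, q2, q4) contributes 0 new. Total: 10.

10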